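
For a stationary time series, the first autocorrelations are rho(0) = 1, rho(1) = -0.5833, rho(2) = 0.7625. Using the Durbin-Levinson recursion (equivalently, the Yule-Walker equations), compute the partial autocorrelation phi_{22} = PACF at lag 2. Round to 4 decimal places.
\phi_{22} = 0.6400

The PACF at lag k is phi_{kk}, the last component of the solution
to the Yule-Walker system G_k phi = r_k where
  (G_k)_{ij} = rho(|i - j|), (r_k)_i = rho(i), i,j = 1..k.
Equivalently, Durbin-Levinson gives phi_{kk} iteratively:
  phi_{11} = rho(1)
  phi_{kk} = [rho(k) - sum_{j=1..k-1} phi_{k-1,j} rho(k-j)]
            / [1 - sum_{j=1..k-1} phi_{k-1,j} rho(j)],
  phi_{k,j} = phi_{k-1,j} - phi_{kk} phi_{k-1,k-j},  j = 1..k-1.
Step k = 1:
  phi_11 = rho(1) = -0.5833.
Step k = 2:
  phi_22 = [rho(2) - phi_11 rho(1)] / [1 - phi_11 rho(1)] = [0.7625 - (-0.5833)(-0.5833)] / [1 - (-0.5833)(-0.5833)]
         = 0.42226111 / 0.65976111 = 0.64.
Therefore phi_{22} = 0.6400.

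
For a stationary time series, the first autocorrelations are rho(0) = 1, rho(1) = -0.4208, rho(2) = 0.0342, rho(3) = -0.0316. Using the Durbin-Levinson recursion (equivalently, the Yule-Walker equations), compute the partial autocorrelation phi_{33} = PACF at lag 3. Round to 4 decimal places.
\phi_{33} = -0.1100

The PACF at lag k is phi_{kk}, the last component of the solution
to the Yule-Walker system G_k phi = r_k where
  (G_k)_{ij} = rho(|i - j|), (r_k)_i = rho(i), i,j = 1..k.
Equivalently, Durbin-Levinson gives phi_{kk} iteratively:
  phi_{11} = rho(1)
  phi_{kk} = [rho(k) - sum_{j=1..k-1} phi_{k-1,j} rho(k-j)]
            / [1 - sum_{j=1..k-1} phi_{k-1,j} rho(j)],
  phi_{k,j} = phi_{k-1,j} - phi_{kk} phi_{k-1,k-j},  j = 1..k-1.
Step k = 1:
  phi_11 = rho(1) = -0.4208.
Step k = 2:
  phi_22 = [rho(2) - phi_11 rho(1)] / [1 - phi_11 rho(1)] = [0.0342 - (-0.4208)(-0.4208)] / [1 - (-0.4208)(-0.4208)]
         = -0.14287264 / 0.82292736 = -0.173615.
  Update: phi_21 = phi_11 - phi_22 phi_11 = -0.4208 - (-0.173615)(-0.4208) = -0.493857.
Step k = 3:
  phi_33 = [rho(3) - phi_21 rho(2) - phi_22 rho(1)] / [1 - phi_21 rho(1) - phi_22 rho(2)]
    numerator   = -0.0316 - (-0.493857)(0.0342) - (-0.173615)(-0.4208) = -0.08776733
    denominator = 1 - (-0.493857)(-0.4208) - (-0.173615)(0.0342) = 0.79812251
  phi_33 = -0.08776733 / 0.79812251 = -0.11.
Therefore phi_{33} = -0.1100.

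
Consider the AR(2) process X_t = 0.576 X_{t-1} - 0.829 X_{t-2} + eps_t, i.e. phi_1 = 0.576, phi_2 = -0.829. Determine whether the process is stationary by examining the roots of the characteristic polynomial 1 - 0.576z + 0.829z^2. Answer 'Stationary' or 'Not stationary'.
\text{Stationary}

The AR(p) characteristic polynomial is P(z) = 1 - 0.576z + 0.829z^2.
Stationarity requires all roots to lie outside the unit circle, i.e. |z| > 1 for every root.
Set 1 + (-0.576) z + (0.829) z^2 = 0, i.e. a z^2 + b z + c = 0 with a = 0.829, b = -0.576, c = 1.
Discriminant D = b^2 - 4ac = (-0.576)^2 - 4*(0.829)*1 = 0.331776 - (3.316) = -2.984224.
D < 0, so the roots are the complex-conjugate pair z = (-b +/- i sqrt(-D)) / (2a) = 0.3474 +/- 1.0419i.
For a conjugate pair |z|^2 = z * conj(z) = (product of roots) = c/a = 1/(0.829) = 1.206273, so |z| = sqrt(1.206273) = 1.0983 for both roots.
Moduli of all roots: 1.0983, 1.0983.
All moduli strictly greater than 1? Yes.
Verdict: Stationary.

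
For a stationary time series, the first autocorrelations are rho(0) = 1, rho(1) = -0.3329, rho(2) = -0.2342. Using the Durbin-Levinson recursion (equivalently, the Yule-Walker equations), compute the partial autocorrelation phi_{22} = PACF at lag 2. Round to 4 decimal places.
\phi_{22} = -0.3880

The PACF at lag k is phi_{kk}, the last component of the solution
to the Yule-Walker system G_k phi = r_k where
  (G_k)_{ij} = rho(|i - j|), (r_k)_i = rho(i), i,j = 1..k.
Equivalently, Durbin-Levinson gives phi_{kk} iteratively:
  phi_{11} = rho(1)
  phi_{kk} = [rho(k) - sum_{j=1..k-1} phi_{k-1,j} rho(k-j)]
            / [1 - sum_{j=1..k-1} phi_{k-1,j} rho(j)],
  phi_{k,j} = phi_{k-1,j} - phi_{kk} phi_{k-1,k-j},  j = 1..k-1.
Step k = 1:
  phi_11 = rho(1) = -0.3329.
Step k = 2:
  phi_22 = [rho(2) - phi_11 rho(1)] / [1 - phi_11 rho(1)] = [-0.2342 - (-0.3329)(-0.3329)] / [1 - (-0.3329)(-0.3329)]
         = -0.34502241 / 0.88917759 = -0.388.
Therefore phi_{22} = -0.3880.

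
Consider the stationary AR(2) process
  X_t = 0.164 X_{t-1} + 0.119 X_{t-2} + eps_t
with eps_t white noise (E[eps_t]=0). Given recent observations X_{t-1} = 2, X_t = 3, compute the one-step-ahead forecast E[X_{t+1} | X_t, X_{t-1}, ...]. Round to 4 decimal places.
E[X_{t+1} \mid \mathcal F_t] = 0.7300

For an AR(p) model X_t = c + sum_i phi_i X_{t-i} + eps_t, the
one-step-ahead conditional mean is
  E[X_{t+1} | X_t, ...] = c + sum_i phi_i X_{t+1-i}.
Substitute known values:
  E[X_{t+1} | ...] = (0.164) * (3) + (0.119) * (2)
                   = 0.7300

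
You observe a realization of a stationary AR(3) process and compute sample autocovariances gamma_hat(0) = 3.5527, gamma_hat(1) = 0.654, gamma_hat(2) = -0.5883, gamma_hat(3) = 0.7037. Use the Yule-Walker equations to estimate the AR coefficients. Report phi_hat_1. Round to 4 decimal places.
\hat\phi_{1} = 0.2830

The Yule-Walker equations for an AR(p) process read, in matrix form,
  Gamma_p phi = r_p,   with   (Gamma_p)_{ij} = gamma(|i - j|),
                       (r_p)_i = gamma(i),   i,j = 1..p.
Substitute the sample gammas (Toeplitz matrix and right-hand side of size 3):
  Gamma_p = [[3.5527, 0.654, -0.5883], [0.654, 3.5527, 0.654], [-0.5883, 0.654, 3.5527]]
  r_p     = [0.654, -0.5883, 0.7037]
Written out (R1..R3):
  (R1) 3.5527 phi_1 + 0.654 phi_2 - 0.5883 phi_3 = 0.654
  (R2) 0.654 phi_1 + 3.5527 phi_2 + 0.654 phi_3 = -0.5883
  (R3) -0.5883 phi_1 + 0.654 phi_2 + 3.5527 phi_3 = 0.7037
Gaussian elimination:
  R2 <- R2 - (0.654/3.5527) R1 = R2 - (0.184085) R1:  3.432308 phi_2 + 0.762297 phi_3 = -0.708692
  R3 <- R3 - (-0.5883/3.5527) R1 = R3 - (-0.165592) R1:  0.762297 phi_2 + 3.455282 phi_3 = 0.811997
  R3 <- R3 - (0.762297/3.432308) R2 = R3 - (0.222095) R2:  3.28598 phi_3 = 0.969394
Back-substitution:
  phi_hat_3 = 0.969394 / 3.28598 = 0.295009
  phi_hat_2 = (-0.708692 - (0.762297)(0.295009)) / 3.432308 = -0.271997
  phi_hat_1 = (0.654 - (0.654)(-0.271997) - (-0.5883)(0.295009)) / 3.5527 = 0.283007
So phi_hat = [0.2830, -0.2720, 0.2950].
Therefore phi_hat_1 = 0.2830.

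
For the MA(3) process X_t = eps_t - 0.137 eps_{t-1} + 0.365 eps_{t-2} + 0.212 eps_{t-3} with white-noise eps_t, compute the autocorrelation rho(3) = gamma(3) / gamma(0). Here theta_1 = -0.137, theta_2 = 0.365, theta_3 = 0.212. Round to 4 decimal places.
\rho(3) = 0.1771

For an MA(q) process with theta_0 = 1, the autocovariance is
  gamma(k) = sigma^2 * sum_{i=0..q-k} theta_i * theta_{i+k},
and rho(k) = gamma(k) / gamma(0). Sigma^2 cancels.
  numerator   = (1)*(0.212) = 0.212.
  denominator = (1)^2 + (-0.137)^2 + (0.365)^2 + (0.212)^2 = 1.196938.
  rho(3) = 0.212 / 1.196938 = 0.1771.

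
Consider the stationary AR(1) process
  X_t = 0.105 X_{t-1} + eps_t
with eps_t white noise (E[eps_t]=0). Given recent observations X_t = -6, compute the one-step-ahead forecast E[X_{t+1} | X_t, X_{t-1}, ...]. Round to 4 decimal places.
E[X_{t+1} \mid \mathcal F_t] = -0.6300

For an AR(p) model X_t = c + sum_i phi_i X_{t-i} + eps_t, the
one-step-ahead conditional mean is
  E[X_{t+1} | X_t, ...] = c + sum_i phi_i X_{t+1-i}.
Substitute known values:
  E[X_{t+1} | ...] = (0.105) * (-6)
                   = -0.6300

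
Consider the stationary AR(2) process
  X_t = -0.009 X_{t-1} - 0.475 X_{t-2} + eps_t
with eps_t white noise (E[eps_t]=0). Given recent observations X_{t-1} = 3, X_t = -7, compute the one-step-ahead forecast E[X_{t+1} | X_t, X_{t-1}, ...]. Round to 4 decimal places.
E[X_{t+1} \mid \mathcal F_t] = -1.3620

For an AR(p) model X_t = c + sum_i phi_i X_{t-i} + eps_t, the
one-step-ahead conditional mean is
  E[X_{t+1} | X_t, ...] = c + sum_i phi_i X_{t+1-i}.
Substitute known values:
  E[X_{t+1} | ...] = (-0.009) * (-7) + (-0.475) * (3)
                   = -1.3620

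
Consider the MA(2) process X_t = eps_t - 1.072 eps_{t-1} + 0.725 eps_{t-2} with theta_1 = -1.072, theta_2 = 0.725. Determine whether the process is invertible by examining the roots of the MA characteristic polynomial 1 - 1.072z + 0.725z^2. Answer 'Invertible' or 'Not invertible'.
\text{Invertible}

The MA(q) characteristic polynomial is P(z) = 1 - 1.072z + 0.725z^2.
Invertibility requires all roots to lie outside the unit circle, i.e. |z| > 1 for every root.
Set 1 + (-1.072) z + (0.725) z^2 = 0, i.e. a z^2 + b z + c = 0 with a = 0.725, b = -1.072, c = 1.
Discriminant D = b^2 - 4ac = (-1.072)^2 - 4*(0.725)*1 = 1.149184 - (2.9) = -1.750816.
D < 0, so the roots are the complex-conjugate pair z = (-b +/- i sqrt(-D)) / (2a) = 0.7393 +/- 0.9125i.
For a conjugate pair |z|^2 = z * conj(z) = (product of roots) = c/a = 1/(0.725) = 1.37931, so |z| = sqrt(1.37931) = 1.1744 for both roots.
Moduli of all roots: 1.1744, 1.1744.
All moduli strictly greater than 1? Yes.
Verdict: Invertible.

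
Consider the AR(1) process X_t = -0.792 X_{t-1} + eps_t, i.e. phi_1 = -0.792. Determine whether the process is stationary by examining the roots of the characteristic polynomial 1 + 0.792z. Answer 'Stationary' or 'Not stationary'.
\text{Stationary}

The AR(p) characteristic polynomial is P(z) = 1 + 0.792z.
Stationarity requires all roots to lie outside the unit circle, i.e. |z| > 1 for every root.
This is linear in z: 1 + (0.792) z = 0  =>  z = -1/(0.792) = -1.262626,  |z| = 1.262626.
Moduli of all roots: 1.2626.
All moduli strictly greater than 1? Yes.
Verdict: Stationary.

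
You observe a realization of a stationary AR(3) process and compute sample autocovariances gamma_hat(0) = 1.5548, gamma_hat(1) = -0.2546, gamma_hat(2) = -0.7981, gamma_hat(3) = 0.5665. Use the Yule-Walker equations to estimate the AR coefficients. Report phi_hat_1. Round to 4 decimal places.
\hat\phi_{1} = -0.1370

The Yule-Walker equations for an AR(p) process read, in matrix form,
  Gamma_p phi = r_p,   with   (Gamma_p)_{ij} = gamma(|i - j|),
                       (r_p)_i = gamma(i),   i,j = 1..p.
Substitute the sample gammas (Toeplitz matrix and right-hand side of size 3):
  Gamma_p = [[1.5548, -0.2546, -0.7981], [-0.2546, 1.5548, -0.2546], [-0.7981, -0.2546, 1.5548]]
  r_p     = [-0.2546, -0.7981, 0.5665]
Written out (R1..R3):
  (R1) 1.5548 phi_1 - 0.2546 phi_2 - 0.7981 phi_3 = -0.2546
  (R2) -0.2546 phi_1 + 1.5548 phi_2 - 0.2546 phi_3 = -0.7981
  (R3) -0.7981 phi_1 - 0.2546 phi_2 + 1.5548 phi_3 = 0.5665
Gaussian elimination:
  R2 <- R2 - (-0.2546/1.5548) R1 = R2 - (-0.163751) R1:  1.513109 phi_2 - 0.38529 phi_3 = -0.839791
  R3 <- R3 - (-0.7981/1.5548) R1 = R3 - (-0.513314) R1:  -0.38529 phi_2 + 1.145124 phi_3 = 0.43581
  R3 <- R3 - (-0.38529/1.513109) R2 = R3 - (-0.254634) R2:  1.047016 phi_3 = 0.221971
Back-substitution:
  phi_hat_3 = 0.221971 / 1.047016 = 0.212003
  phi_hat_2 = (-0.839791 - (-0.38529)(0.212003)) / 1.513109 = -0.501027
  phi_hat_1 = (-0.2546 - (-0.2546)(-0.501027) - (-0.7981)(0.212003)) / 1.5548 = -0.136971
So phi_hat = [-0.1370, -0.5010, 0.2120].
Therefore phi_hat_1 = -0.1370.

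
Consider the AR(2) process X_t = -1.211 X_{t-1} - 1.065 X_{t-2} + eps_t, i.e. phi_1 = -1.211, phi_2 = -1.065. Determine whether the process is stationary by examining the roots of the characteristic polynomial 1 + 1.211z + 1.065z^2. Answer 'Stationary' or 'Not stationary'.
\text{Not stationary}

The AR(p) characteristic polynomial is P(z) = 1 + 1.211z + 1.065z^2.
Stationarity requires all roots to lie outside the unit circle, i.e. |z| > 1 for every root.
Set 1 + (1.211) z + (1.065) z^2 = 0, i.e. a z^2 + b z + c = 0 with a = 1.065, b = 1.211, c = 1.
Discriminant D = b^2 - 4ac = (1.211)^2 - 4*(1.065)*1 = 1.466521 - (4.26) = -2.793479.
D < 0, so the roots are the complex-conjugate pair z = (-b +/- i sqrt(-D)) / (2a) = -0.5685 +/- 0.7847i.
For a conjugate pair |z|^2 = z * conj(z) = (product of roots) = c/a = 1/(1.065) = 0.938967, so |z| = sqrt(0.938967) = 0.969 for both roots.
Moduli of all roots: 0.9690, 0.9690.
All moduli strictly greater than 1? No.
Verdict: Not stationary.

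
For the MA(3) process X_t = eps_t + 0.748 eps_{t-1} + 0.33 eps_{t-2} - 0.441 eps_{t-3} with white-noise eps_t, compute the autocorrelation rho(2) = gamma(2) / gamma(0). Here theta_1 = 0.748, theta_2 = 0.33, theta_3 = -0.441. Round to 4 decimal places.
\rho(2) = 0.0001

For an MA(q) process with theta_0 = 1, the autocovariance is
  gamma(k) = sigma^2 * sum_{i=0..q-k} theta_i * theta_{i+k},
and rho(k) = gamma(k) / gamma(0). Sigma^2 cancels.
  numerator   = (1)*(0.33) + (0.748)*(-0.441) = 0.000132.
  denominator = (1)^2 + (0.748)^2 + (0.33)^2 + (-0.441)^2 = 1.862885.
  rho(2) = 0.000132 / 1.862885 = 0.0001.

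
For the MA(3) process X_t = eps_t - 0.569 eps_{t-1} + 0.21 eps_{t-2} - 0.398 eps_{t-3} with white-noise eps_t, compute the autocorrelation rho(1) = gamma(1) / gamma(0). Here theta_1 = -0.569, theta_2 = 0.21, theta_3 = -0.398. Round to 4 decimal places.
\rho(1) = -0.5059

For an MA(q) process with theta_0 = 1, the autocovariance is
  gamma(k) = sigma^2 * sum_{i=0..q-k} theta_i * theta_{i+k},
and rho(k) = gamma(k) / gamma(0). Sigma^2 cancels.
  numerator   = (1)*(-0.569) + (-0.569)*(0.21) + (0.21)*(-0.398) = -0.77207.
  denominator = (1)^2 + (-0.569)^2 + (0.21)^2 + (-0.398)^2 = 1.526265.
  rho(1) = -0.77207 / 1.526265 = -0.5059.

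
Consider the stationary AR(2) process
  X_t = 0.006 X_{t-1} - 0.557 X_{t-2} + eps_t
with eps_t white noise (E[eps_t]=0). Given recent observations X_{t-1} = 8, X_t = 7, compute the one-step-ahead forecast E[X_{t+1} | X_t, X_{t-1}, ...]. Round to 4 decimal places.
E[X_{t+1} \mid \mathcal F_t] = -4.4140

For an AR(p) model X_t = c + sum_i phi_i X_{t-i} + eps_t, the
one-step-ahead conditional mean is
  E[X_{t+1} | X_t, ...] = c + sum_i phi_i X_{t+1-i}.
Substitute known values:
  E[X_{t+1} | ...] = (0.006) * (7) + (-0.557) * (8)
                   = -4.4140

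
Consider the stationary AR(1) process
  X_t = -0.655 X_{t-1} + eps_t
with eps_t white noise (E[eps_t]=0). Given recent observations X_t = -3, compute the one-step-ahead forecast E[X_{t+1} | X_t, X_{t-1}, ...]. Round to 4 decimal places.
E[X_{t+1} \mid \mathcal F_t] = 1.9650

For an AR(p) model X_t = c + sum_i phi_i X_{t-i} + eps_t, the
one-step-ahead conditional mean is
  E[X_{t+1} | X_t, ...] = c + sum_i phi_i X_{t+1-i}.
Substitute known values:
  E[X_{t+1} | ...] = (-0.655) * (-3)
                   = 1.9650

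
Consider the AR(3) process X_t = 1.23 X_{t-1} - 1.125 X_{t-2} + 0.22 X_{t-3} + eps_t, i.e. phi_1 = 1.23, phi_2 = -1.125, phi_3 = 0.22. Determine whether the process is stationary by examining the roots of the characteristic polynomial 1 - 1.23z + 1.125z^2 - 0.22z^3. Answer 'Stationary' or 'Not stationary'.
\text{Stationary}

The AR(p) characteristic polynomial is P(z) = 1 - 1.23z + 1.125z^2 - 0.22z^3.
Stationarity requires all roots to lie outside the unit circle, i.e. |z| > 1 for every root.
Degree 3: look for a simple real root z0 first, then factor out (1 - z/z0) and solve the remaining quadratic.
Testing z0 = 4: P(4) = 1 + (-1.23)(4) + (1.125)(4)^2 + (-0.22)(4)^3
  = 1 + (-4.92) + (18) + (-14.08) = 0.  So z_0 = 4 is a root, |z_0| = 4.
Divide out the factor (1 - 0.25 z) = (1 - z/z0) (since 1/z0 = 0.25):
  P(z) = (1 - 0.25 z)(1 + (-0.98) z + (0.88) z^2)
  [check: z-coef -0.98 - (0.25) = -1.23; z^2-coef 0.88 - (0.25)(-0.98) = 1.125; z^3-coef -(0.25)(0.88) = -0.22.]
Remaining roots from the quadratic factor 1 + (-0.98) z + (0.88) z^2:
  Set 1 + (-0.98) z + (0.88) z^2 = 0, i.e. a z^2 + b z + c = 0 with a = 0.88, b = -0.98, c = 1.
  Discriminant D = b^2 - 4ac = (-0.98)^2 - 4*(0.88)*1 = 0.9604 - (3.52) = -2.5596.
  D < 0, so the roots are the complex-conjugate pair z = (-b +/- i sqrt(-D)) / (2a) = 0.5568 +/- 0.909i.
  For a conjugate pair |z|^2 = z * conj(z) = (product of roots) = c/a = 1/(0.88) = 1.136364, so |z| = sqrt(1.136364) = 1.066 for both roots.
Moduli of all roots: 4.0000, 1.0660, 1.0660.
All moduli strictly greater than 1? Yes.
Verdict: Stationary.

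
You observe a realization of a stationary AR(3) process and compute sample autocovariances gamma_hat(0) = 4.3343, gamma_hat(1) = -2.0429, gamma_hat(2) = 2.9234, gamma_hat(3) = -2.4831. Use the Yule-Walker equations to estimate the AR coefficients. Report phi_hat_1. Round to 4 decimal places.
\hat\phi_{1} = -0.0100

The Yule-Walker equations for an AR(p) process read, in matrix form,
  Gamma_p phi = r_p,   with   (Gamma_p)_{ij} = gamma(|i - j|),
                       (r_p)_i = gamma(i),   i,j = 1..p.
Substitute the sample gammas (Toeplitz matrix and right-hand side of size 3):
  Gamma_p = [[4.3343, -2.0429, 2.9234], [-2.0429, 4.3343, -2.0429], [2.9234, -2.0429, 4.3343]]
  r_p     = [-2.0429, 2.9234, -2.4831]
Written out (R1..R3):
  (R1) 4.3343 phi_1 - 2.0429 phi_2 + 2.9234 phi_3 = -2.0429
  (R2) -2.0429 phi_1 + 4.3343 phi_2 - 2.0429 phi_3 = 2.9234
  (R3) 2.9234 phi_1 - 2.0429 phi_2 + 4.3343 phi_3 = -2.4831
Gaussian elimination:
  R2 <- R2 - (-2.0429/4.3343) R1 = R2 - (-0.471333) R1:  3.371413 phi_2 - 0.665004 phi_3 = 1.960513
  R3 <- R3 - (2.9234/4.3343) R1 = R3 - (0.67448) R1:  -0.665004 phi_2 + 2.362524 phi_3 = -1.105204
  R3 <- R3 - (-0.665004/3.371413) R2 = R3 - (-0.197248) R2:  2.231354 phi_3 = -0.718497
Back-substitution:
  phi_hat_3 = -0.718497 / 2.231354 = -0.322001
  phi_hat_2 = (1.960513 - (-0.665004)(-0.322001)) / 3.371413 = 0.517997
  phi_hat_1 = (-2.0429 - (-2.0429)(0.517997) - (2.9234)(-0.322001)) / 4.3343 = -0.010001
So phi_hat = [-0.0100, 0.5180, -0.3220].
Therefore phi_hat_1 = -0.0100.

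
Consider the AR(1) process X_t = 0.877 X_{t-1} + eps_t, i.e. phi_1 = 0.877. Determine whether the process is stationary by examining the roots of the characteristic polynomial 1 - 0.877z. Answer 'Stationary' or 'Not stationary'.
\text{Stationary}

The AR(p) characteristic polynomial is P(z) = 1 - 0.877z.
Stationarity requires all roots to lie outside the unit circle, i.e. |z| > 1 for every root.
This is linear in z: 1 + (-0.877) z = 0  =>  z = -1/(-0.877) = 1.140251,  |z| = 1.140251.
Moduli of all roots: 1.1403.
All moduli strictly greater than 1? Yes.
Verdict: Stationary.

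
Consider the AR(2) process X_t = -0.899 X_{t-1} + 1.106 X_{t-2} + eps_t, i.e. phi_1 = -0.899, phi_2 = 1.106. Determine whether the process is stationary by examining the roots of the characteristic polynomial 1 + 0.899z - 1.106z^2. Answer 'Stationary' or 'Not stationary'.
\text{Not stationary}

The AR(p) characteristic polynomial is P(z) = 1 + 0.899z - 1.106z^2.
Stationarity requires all roots to lie outside the unit circle, i.e. |z| > 1 for every root.
Set 1 + (0.899) z + (-1.106) z^2 = 0, i.e. a z^2 + b z + c = 0 with a = -1.106, b = 0.899, c = 1.
Discriminant D = b^2 - 4ac = (0.899)^2 - 4*(-1.106)*1 = 0.808201 - (-4.424) = 5.232201.
D >= 0, so the roots are real: z = (-b +/- sqrt(D)) / (2a) = (-0.899 +/- 2.2874) / (-2.212).
  z_1 = (-0.899 + 2.2874) / (-2.212) = -0.6277,   |z_1| = 0.6277.
  z_2 = (-0.899 - 2.2874) / (-2.212) = 1.4405,   |z_2| = 1.4405.
Moduli of all roots: 0.6277, 1.4405.
All moduli strictly greater than 1? No.
Verdict: Not stationary.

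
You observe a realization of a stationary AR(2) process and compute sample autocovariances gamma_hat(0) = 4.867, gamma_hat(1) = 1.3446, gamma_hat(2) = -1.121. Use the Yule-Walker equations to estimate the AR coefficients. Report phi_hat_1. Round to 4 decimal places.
\hat\phi_{1} = 0.3680

The Yule-Walker equations for an AR(p) process read, in matrix form,
  Gamma_p phi = r_p,   with   (Gamma_p)_{ij} = gamma(|i - j|),
                       (r_p)_i = gamma(i),   i,j = 1..p.
Substitute the sample gammas (Toeplitz matrix and right-hand side of size 2):
  Gamma_p = [[4.867, 1.3446], [1.3446, 4.867]]
  r_p     = [1.3446, -1.121]
Written out:
  4.867 phi_1 + 1.3446 phi_2 = 1.3446
  1.3446 phi_1 + 4.867 phi_2 = -1.121
Solve by Cramer's rule:
  det = gamma(0)^2 - gamma(1)^2 = (4.867)^2 - (1.3446)^2 = 23.687689 - 1.80794916 = 21.87973984
  phi_hat_1 = [gamma(1) gamma(0) - gamma(1) gamma(2)] / det = [(1.3446)(4.867) - (1.3446)(-1.121)] / 21.87973984 = 8.0514648 / 21.87973984 = 0.368
  phi_hat_2 = [gamma(0) gamma(2) - gamma(1)^2] / det = [(4.867)(-1.121) - (1.3446)^2] / 21.87973984 = -7.26385616 / 21.87973984 = -0.332
So phi_hat = [0.3680, -0.3320].
Therefore phi_hat_1 = 0.3680.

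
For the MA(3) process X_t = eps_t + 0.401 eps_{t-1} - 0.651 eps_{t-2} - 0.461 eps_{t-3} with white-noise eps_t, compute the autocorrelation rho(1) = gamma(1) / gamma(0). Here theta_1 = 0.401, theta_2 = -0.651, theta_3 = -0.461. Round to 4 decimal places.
\rho(1) = 0.2449

For an MA(q) process with theta_0 = 1, the autocovariance is
  gamma(k) = sigma^2 * sum_{i=0..q-k} theta_i * theta_{i+k},
and rho(k) = gamma(k) / gamma(0). Sigma^2 cancels.
  numerator   = (1)*(0.401) + (0.401)*(-0.651) + (-0.651)*(-0.461) = 0.44006.
  denominator = (1)^2 + (0.401)^2 + (-0.651)^2 + (-0.461)^2 = 1.797123.
  rho(1) = 0.44006 / 1.797123 = 0.2449.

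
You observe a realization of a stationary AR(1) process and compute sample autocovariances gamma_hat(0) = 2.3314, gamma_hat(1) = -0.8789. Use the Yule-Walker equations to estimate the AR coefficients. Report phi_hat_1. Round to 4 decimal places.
\hat\phi_{1} = -0.3770

The Yule-Walker equations for an AR(p) process read, in matrix form,
  Gamma_p phi = r_p,   with   (Gamma_p)_{ij} = gamma(|i - j|),
                       (r_p)_i = gamma(i),   i,j = 1..p.
Substitute the sample gammas (Toeplitz matrix and right-hand side of size 1):
  Gamma_p = [[2.3314]]
  r_p     = [-0.8789]
With p = 1 this is the single equation gamma(0) phi_1 = gamma(1):
  phi_hat_1 = gamma(1) / gamma(0) = -0.8789 / 2.3314 = -0.3770.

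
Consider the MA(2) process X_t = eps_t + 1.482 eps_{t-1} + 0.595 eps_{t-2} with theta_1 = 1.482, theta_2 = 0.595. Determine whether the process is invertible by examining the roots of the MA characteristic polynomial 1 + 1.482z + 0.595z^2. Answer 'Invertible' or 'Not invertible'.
\text{Invertible}

The MA(q) characteristic polynomial is P(z) = 1 + 1.482z + 0.595z^2.
Invertibility requires all roots to lie outside the unit circle, i.e. |z| > 1 for every root.
Set 1 + (1.482) z + (0.595) z^2 = 0, i.e. a z^2 + b z + c = 0 with a = 0.595, b = 1.482, c = 1.
Discriminant D = b^2 - 4ac = (1.482)^2 - 4*(0.595)*1 = 2.196324 - (2.38) = -0.183676.
D < 0, so the roots are the complex-conjugate pair z = (-b +/- i sqrt(-D)) / (2a) = -1.2454 +/- 0.3601i.
For a conjugate pair |z|^2 = z * conj(z) = (product of roots) = c/a = 1/(0.595) = 1.680672, so |z| = sqrt(1.680672) = 1.2964 for both roots.
Moduli of all roots: 1.2964, 1.2964.
All moduli strictly greater than 1? Yes.
Verdict: Invertible.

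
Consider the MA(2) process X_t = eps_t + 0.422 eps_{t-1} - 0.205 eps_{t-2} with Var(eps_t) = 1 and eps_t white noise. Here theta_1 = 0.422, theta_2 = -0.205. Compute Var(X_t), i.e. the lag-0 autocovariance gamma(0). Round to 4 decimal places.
\gamma(0) = 1.2201

For an MA(q) process X_t = eps_t + sum_i theta_i eps_{t-i} with
Var(eps_t) = sigma^2, the variance is
  gamma(0) = sigma^2 * (1 + sum_i theta_i^2).
  sum_i theta_i^2 = (0.422)^2 + (-0.205)^2 = 0.178084 + 0.042025 = 0.220109.
  gamma(0) = 1 * (1 + 0.220109) = 1 * 1.220109 = 1.220109, which rounds to 1.2201.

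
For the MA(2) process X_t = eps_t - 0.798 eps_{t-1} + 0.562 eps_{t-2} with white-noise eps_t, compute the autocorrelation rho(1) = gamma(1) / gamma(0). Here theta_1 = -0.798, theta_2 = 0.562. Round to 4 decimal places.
\rho(1) = -0.6384

For an MA(q) process with theta_0 = 1, the autocovariance is
  gamma(k) = sigma^2 * sum_{i=0..q-k} theta_i * theta_{i+k},
and rho(k) = gamma(k) / gamma(0). Sigma^2 cancels.
  numerator   = (1)*(-0.798) + (-0.798)*(0.562) = -1.246476.
  denominator = (1)^2 + (-0.798)^2 + (0.562)^2 = 1.952648.
  rho(1) = -1.246476 / 1.952648 = -0.6384.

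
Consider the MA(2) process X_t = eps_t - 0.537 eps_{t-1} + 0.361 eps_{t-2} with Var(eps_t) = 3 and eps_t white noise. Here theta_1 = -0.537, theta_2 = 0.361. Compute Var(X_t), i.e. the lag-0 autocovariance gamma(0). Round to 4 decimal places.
\gamma(0) = 4.2561

For an MA(q) process X_t = eps_t + sum_i theta_i eps_{t-i} with
Var(eps_t) = sigma^2, the variance is
  gamma(0) = sigma^2 * (1 + sum_i theta_i^2).
  sum_i theta_i^2 = (-0.537)^2 + (0.361)^2 = 0.288369 + 0.130321 = 0.41869.
  gamma(0) = 3 * (1 + 0.41869) = 3 * 1.41869 = 4.25607, which rounds to 4.2561.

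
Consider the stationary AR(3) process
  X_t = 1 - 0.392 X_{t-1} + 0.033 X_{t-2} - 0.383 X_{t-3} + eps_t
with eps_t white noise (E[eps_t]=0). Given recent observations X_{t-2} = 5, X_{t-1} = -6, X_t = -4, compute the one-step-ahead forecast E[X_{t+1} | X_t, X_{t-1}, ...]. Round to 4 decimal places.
E[X_{t+1} \mid \mathcal F_t] = 0.4550

For an AR(p) model X_t = c + sum_i phi_i X_{t-i} + eps_t, the
one-step-ahead conditional mean is
  E[X_{t+1} | X_t, ...] = c + sum_i phi_i X_{t+1-i}.
Substitute known values:
  E[X_{t+1} | ...] = 1 + (-0.392) * (-4) + (0.033) * (-6) + (-0.383) * (5)
                   = 0.4550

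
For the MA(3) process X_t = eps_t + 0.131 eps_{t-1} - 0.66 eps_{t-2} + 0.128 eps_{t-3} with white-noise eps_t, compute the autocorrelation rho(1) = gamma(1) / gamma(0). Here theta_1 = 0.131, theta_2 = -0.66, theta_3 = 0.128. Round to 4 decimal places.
\rho(1) = -0.0272

For an MA(q) process with theta_0 = 1, the autocovariance is
  gamma(k) = sigma^2 * sum_{i=0..q-k} theta_i * theta_{i+k},
and rho(k) = gamma(k) / gamma(0). Sigma^2 cancels.
  numerator   = (1)*(0.131) + (0.131)*(-0.66) + (-0.66)*(0.128) = -0.03994.
  denominator = (1)^2 + (0.131)^2 + (-0.66)^2 + (0.128)^2 = 1.469145.
  rho(1) = -0.03994 / 1.469145 = -0.0272.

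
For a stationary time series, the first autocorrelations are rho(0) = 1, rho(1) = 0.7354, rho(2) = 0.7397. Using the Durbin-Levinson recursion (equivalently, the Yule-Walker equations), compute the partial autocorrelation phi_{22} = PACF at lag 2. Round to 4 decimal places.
\phi_{22} = 0.4331

The PACF at lag k is phi_{kk}, the last component of the solution
to the Yule-Walker system G_k phi = r_k where
  (G_k)_{ij} = rho(|i - j|), (r_k)_i = rho(i), i,j = 1..k.
Equivalently, Durbin-Levinson gives phi_{kk} iteratively:
  phi_{11} = rho(1)
  phi_{kk} = [rho(k) - sum_{j=1..k-1} phi_{k-1,j} rho(k-j)]
            / [1 - sum_{j=1..k-1} phi_{k-1,j} rho(j)],
  phi_{k,j} = phi_{k-1,j} - phi_{kk} phi_{k-1,k-j},  j = 1..k-1.
Step k = 1:
  phi_11 = rho(1) = 0.7354.
Step k = 2:
  phi_22 = [rho(2) - phi_11 rho(1)] / [1 - phi_11 rho(1)] = [0.7397 - (0.7354)(0.7354)] / [1 - (0.7354)(0.7354)]
         = 0.19888684 / 0.45918684 = 0.4331.
Therefore phi_{22} = 0.4331.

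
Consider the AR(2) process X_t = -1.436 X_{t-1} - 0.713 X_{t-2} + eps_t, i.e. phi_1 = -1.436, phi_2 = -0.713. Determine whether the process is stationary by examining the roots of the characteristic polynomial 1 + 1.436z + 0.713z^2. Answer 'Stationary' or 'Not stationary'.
\text{Stationary}

The AR(p) characteristic polynomial is P(z) = 1 + 1.436z + 0.713z^2.
Stationarity requires all roots to lie outside the unit circle, i.e. |z| > 1 for every root.
Set 1 + (1.436) z + (0.713) z^2 = 0, i.e. a z^2 + b z + c = 0 with a = 0.713, b = 1.436, c = 1.
Discriminant D = b^2 - 4ac = (1.436)^2 - 4*(0.713)*1 = 2.062096 - (2.852) = -0.789904.
D < 0, so the roots are the complex-conjugate pair z = (-b +/- i sqrt(-D)) / (2a) = -1.007 +/- 0.6233i.
For a conjugate pair |z|^2 = z * conj(z) = (product of roots) = c/a = 1/(0.713) = 1.402525, so |z| = sqrt(1.402525) = 1.1843 for both roots.
Moduli of all roots: 1.1843, 1.1843.
All moduli strictly greater than 1? Yes.
Verdict: Stationary.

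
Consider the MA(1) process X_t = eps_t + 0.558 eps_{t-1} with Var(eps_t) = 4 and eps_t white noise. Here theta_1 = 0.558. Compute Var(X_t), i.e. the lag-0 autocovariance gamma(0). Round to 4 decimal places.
\gamma(0) = 5.2455

For an MA(q) process X_t = eps_t + sum_i theta_i eps_{t-i} with
Var(eps_t) = sigma^2, the variance is
  gamma(0) = sigma^2 * (1 + sum_i theta_i^2).
  sum_i theta_i^2 = (0.558)^2 = 0.311364.
  gamma(0) = 4 * (1 + 0.311364) = 4 * 1.311364 = 5.245456, which rounds to 5.2455.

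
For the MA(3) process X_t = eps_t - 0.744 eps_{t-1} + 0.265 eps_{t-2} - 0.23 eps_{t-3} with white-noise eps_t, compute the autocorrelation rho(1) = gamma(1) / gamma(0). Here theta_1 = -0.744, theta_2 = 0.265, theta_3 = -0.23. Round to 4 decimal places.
\rho(1) = -0.5977

For an MA(q) process with theta_0 = 1, the autocovariance is
  gamma(k) = sigma^2 * sum_{i=0..q-k} theta_i * theta_{i+k},
and rho(k) = gamma(k) / gamma(0). Sigma^2 cancels.
  numerator   = (1)*(-0.744) + (-0.744)*(0.265) + (0.265)*(-0.23) = -1.00211.
  denominator = (1)^2 + (-0.744)^2 + (0.265)^2 + (-0.23)^2 = 1.676661.
  rho(1) = -1.00211 / 1.676661 = -0.5977.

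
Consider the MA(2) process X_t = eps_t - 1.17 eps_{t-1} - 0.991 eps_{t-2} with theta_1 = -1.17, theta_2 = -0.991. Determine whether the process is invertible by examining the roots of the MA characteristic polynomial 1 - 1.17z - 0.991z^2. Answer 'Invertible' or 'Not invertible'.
\text{Not invertible}

The MA(q) characteristic polynomial is P(z) = 1 - 1.17z - 0.991z^2.
Invertibility requires all roots to lie outside the unit circle, i.e. |z| > 1 for every root.
Set 1 + (-1.17) z + (-0.991) z^2 = 0, i.e. a z^2 + b z + c = 0 with a = -0.991, b = -1.17, c = 1.
Discriminant D = b^2 - 4ac = (-1.17)^2 - 4*(-0.991)*1 = 1.3689 - (-3.964) = 5.3329.
D >= 0, so the roots are real: z = (-b +/- sqrt(D)) / (2a) = (1.17 +/- 2.309307) / (-1.982).
  z_1 = (1.17 + 2.309307) / (-1.982) = -1.7555,   |z_1| = 1.7555.
  z_2 = (1.17 - 2.309307) / (-1.982) = 0.5748,   |z_2| = 0.5748.
Moduli of all roots: 1.7555, 0.5748.
All moduli strictly greater than 1? No.
Verdict: Not invertible.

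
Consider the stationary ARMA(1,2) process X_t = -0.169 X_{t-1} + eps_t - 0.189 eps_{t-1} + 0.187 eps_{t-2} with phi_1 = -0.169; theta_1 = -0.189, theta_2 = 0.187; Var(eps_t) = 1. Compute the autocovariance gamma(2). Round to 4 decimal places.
\gamma(2) = 0.2643

Multiply the model equation by X_{t-k} and take expectations. With theta_0 = psi_0 = 1 and psi_j the MA(infinity) weights, this gives
  gamma(k) - sum_i phi_i gamma(k-i) = c_k,
  c_k = sigma^2 * sum_{j=k..q} theta_j psi_{j-k}   (c_k = 0 for k > q),
using gamma(-m) = gamma(m).
psi-weights needed (psi_j = theta_j + sum_i phi_i psi_{j-i}):
  psi_1 = theta_1 + phi_1 = -0.189 + (-0.169) = -0.358
  psi_2 = theta_2 + phi_1 psi_1 = 0.187 + (-0.169)(-0.358) = 0.247502
Right-hand sides:
  c_0 = sigma^2 (1 + theta_1 psi_1 + theta_2 psi_2) = 1 * (1 + (-0.189)(-0.358) + (0.187)(0.247502)) = 1 * 1.113945 = 1.113945
  c_1 = sigma^2 (theta_1 + theta_2 psi_1) = 1 * (-0.189 + (0.187)(-0.358)) = -0.255946
  c_2 = sigma^2 theta_2 = 1 * (0.187) = 0.187
Equations for k = 0 and k = 1 (AR order 1):
  gamma(0) = phi_1 gamma(1) + c_0
  gamma(1) = phi_1 gamma(0) + c_1
Substituting the second into the first: gamma(0) (1 - phi_1^2) = c_0 + phi_1 c_1, so
  gamma(0) = (c_0 + phi_1 c_1) / (1 - phi_1^2) = (1.113945 + (-0.169)(-0.255946)) / (1 - (-0.169)^2) = 1.1572 / 0.971439 = 1.191222.
  gamma(1) = phi_1 gamma(0) + c_1 = (-0.169)(1.191222) + (-0.255946) = -0.457263.
For k = 2: gamma(2) = phi_1 gamma(1) + c_2
  = (-0.169)(-0.457263) + (0.187) = 0.264277.
Therefore gamma(2) = 0.2643 (to 4 decimal places).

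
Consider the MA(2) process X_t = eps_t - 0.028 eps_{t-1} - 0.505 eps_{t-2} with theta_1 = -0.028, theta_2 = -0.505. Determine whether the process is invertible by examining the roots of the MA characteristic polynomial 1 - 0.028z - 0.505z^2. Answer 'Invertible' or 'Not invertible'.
\text{Invertible}

The MA(q) characteristic polynomial is P(z) = 1 - 0.028z - 0.505z^2.
Invertibility requires all roots to lie outside the unit circle, i.e. |z| > 1 for every root.
Set 1 + (-0.028) z + (-0.505) z^2 = 0, i.e. a z^2 + b z + c = 0 with a = -0.505, b = -0.028, c = 1.
Discriminant D = b^2 - 4ac = (-0.028)^2 - 4*(-0.505)*1 = 0.000784 - (-2.02) = 2.020784.
D >= 0, so the roots are real: z = (-b +/- sqrt(D)) / (2a) = (0.028 +/- 1.421543) / (-1.01).
  z_1 = (0.028 + 1.421543) / (-1.01) = -1.4352,   |z_1| = 1.4352.
  z_2 = (0.028 - 1.421543) / (-1.01) = 1.3797,   |z_2| = 1.3797.
Moduli of all roots: 1.4352, 1.3797.
All moduli strictly greater than 1? Yes.
Verdict: Invertible.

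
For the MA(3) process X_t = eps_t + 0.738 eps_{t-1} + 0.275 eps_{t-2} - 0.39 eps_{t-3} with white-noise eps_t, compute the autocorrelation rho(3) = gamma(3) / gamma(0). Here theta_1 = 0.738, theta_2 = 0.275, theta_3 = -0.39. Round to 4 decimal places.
\rho(3) = -0.2200

For an MA(q) process with theta_0 = 1, the autocovariance is
  gamma(k) = sigma^2 * sum_{i=0..q-k} theta_i * theta_{i+k},
and rho(k) = gamma(k) / gamma(0). Sigma^2 cancels.
  numerator   = (1)*(-0.39) = -0.39.
  denominator = (1)^2 + (0.738)^2 + (0.275)^2 + (-0.39)^2 = 1.772369.
  rho(3) = -0.39 / 1.772369 = -0.2200.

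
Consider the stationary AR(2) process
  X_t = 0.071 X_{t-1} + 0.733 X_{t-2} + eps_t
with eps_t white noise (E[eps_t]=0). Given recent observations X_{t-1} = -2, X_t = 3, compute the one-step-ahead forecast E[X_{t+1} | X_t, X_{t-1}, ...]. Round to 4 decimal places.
E[X_{t+1} \mid \mathcal F_t] = -1.2530

For an AR(p) model X_t = c + sum_i phi_i X_{t-i} + eps_t, the
one-step-ahead conditional mean is
  E[X_{t+1} | X_t, ...] = c + sum_i phi_i X_{t+1-i}.
Substitute known values:
  E[X_{t+1} | ...] = (0.071) * (3) + (0.733) * (-2)
                   = -1.2530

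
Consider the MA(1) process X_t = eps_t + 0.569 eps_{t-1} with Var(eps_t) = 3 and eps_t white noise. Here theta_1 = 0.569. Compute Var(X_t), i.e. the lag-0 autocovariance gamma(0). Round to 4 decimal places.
\gamma(0) = 3.9713

For an MA(q) process X_t = eps_t + sum_i theta_i eps_{t-i} with
Var(eps_t) = sigma^2, the variance is
  gamma(0) = sigma^2 * (1 + sum_i theta_i^2).
  sum_i theta_i^2 = (0.569)^2 = 0.323761.
  gamma(0) = 3 * (1 + 0.323761) = 3 * 1.323761 = 3.971283, which rounds to 3.9713.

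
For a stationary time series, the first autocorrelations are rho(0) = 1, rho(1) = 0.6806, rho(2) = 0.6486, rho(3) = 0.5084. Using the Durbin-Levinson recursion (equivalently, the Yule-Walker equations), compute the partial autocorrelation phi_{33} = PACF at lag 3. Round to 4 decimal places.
\phi_{33} = -0.0331

The PACF at lag k is phi_{kk}, the last component of the solution
to the Yule-Walker system G_k phi = r_k where
  (G_k)_{ij} = rho(|i - j|), (r_k)_i = rho(i), i,j = 1..k.
Equivalently, Durbin-Levinson gives phi_{kk} iteratively:
  phi_{11} = rho(1)
  phi_{kk} = [rho(k) - sum_{j=1..k-1} phi_{k-1,j} rho(k-j)]
            / [1 - sum_{j=1..k-1} phi_{k-1,j} rho(j)],
  phi_{k,j} = phi_{k-1,j} - phi_{kk} phi_{k-1,k-j},  j = 1..k-1.
Step k = 1:
  phi_11 = rho(1) = 0.6806.
Step k = 2:
  phi_22 = [rho(2) - phi_11 rho(1)] / [1 - phi_11 rho(1)] = [0.6486 - (0.6806)(0.6806)] / [1 - (0.6806)(0.6806)]
         = 0.18538364 / 0.53678364 = 0.34536.
  Update: phi_21 = phi_11 - phi_22 phi_11 = 0.6806 - (0.34536)(0.6806) = 0.445548.
Step k = 3:
  phi_33 = [rho(3) - phi_21 rho(2) - phi_22 rho(1)] / [1 - phi_21 rho(1) - phi_22 rho(2)]
    numerator   = 0.5084 - (0.445548)(0.6486) - (0.34536)(0.6806) = -0.01563446
    denominator = 1 - (0.445548)(0.6806) - (0.34536)(0.6486) = 0.47275953
  phi_33 = -0.01563446 / 0.47275953 = -0.0331.
Therefore phi_{33} = -0.0331.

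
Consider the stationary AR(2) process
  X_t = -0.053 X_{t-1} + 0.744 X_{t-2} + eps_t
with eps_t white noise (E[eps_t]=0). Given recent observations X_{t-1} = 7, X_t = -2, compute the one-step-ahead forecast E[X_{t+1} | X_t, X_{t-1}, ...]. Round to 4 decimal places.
E[X_{t+1} \mid \mathcal F_t] = 5.3140

For an AR(p) model X_t = c + sum_i phi_i X_{t-i} + eps_t, the
one-step-ahead conditional mean is
  E[X_{t+1} | X_t, ...] = c + sum_i phi_i X_{t+1-i}.
Substitute known values:
  E[X_{t+1} | ...] = (-0.053) * (-2) + (0.744) * (7)
                   = 5.3140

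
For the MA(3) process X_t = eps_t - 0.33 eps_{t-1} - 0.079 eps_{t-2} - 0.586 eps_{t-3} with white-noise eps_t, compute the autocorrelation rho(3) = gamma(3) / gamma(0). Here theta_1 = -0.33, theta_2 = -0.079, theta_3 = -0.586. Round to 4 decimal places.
\rho(3) = -0.4018

For an MA(q) process with theta_0 = 1, the autocovariance is
  gamma(k) = sigma^2 * sum_{i=0..q-k} theta_i * theta_{i+k},
and rho(k) = gamma(k) / gamma(0). Sigma^2 cancels.
  numerator   = (1)*(-0.586) = -0.586.
  denominator = (1)^2 + (-0.33)^2 + (-0.079)^2 + (-0.586)^2 = 1.458537.
  rho(3) = -0.586 / 1.458537 = -0.4018.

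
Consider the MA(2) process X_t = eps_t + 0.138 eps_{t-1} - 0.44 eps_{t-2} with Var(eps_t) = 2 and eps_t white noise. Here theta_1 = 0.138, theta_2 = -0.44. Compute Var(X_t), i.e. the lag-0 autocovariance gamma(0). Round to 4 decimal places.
\gamma(0) = 2.4253

For an MA(q) process X_t = eps_t + sum_i theta_i eps_{t-i} with
Var(eps_t) = sigma^2, the variance is
  gamma(0) = sigma^2 * (1 + sum_i theta_i^2).
  sum_i theta_i^2 = (0.138)^2 + (-0.44)^2 = 0.019044 + 0.1936 = 0.212644.
  gamma(0) = 2 * (1 + 0.212644) = 2 * 1.212644 = 2.425288, which rounds to 2.4253.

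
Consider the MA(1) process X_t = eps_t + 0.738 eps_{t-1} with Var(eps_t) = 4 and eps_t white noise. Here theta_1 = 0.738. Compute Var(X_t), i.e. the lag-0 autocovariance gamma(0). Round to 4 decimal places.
\gamma(0) = 6.1786

For an MA(q) process X_t = eps_t + sum_i theta_i eps_{t-i} with
Var(eps_t) = sigma^2, the variance is
  gamma(0) = sigma^2 * (1 + sum_i theta_i^2).
  sum_i theta_i^2 = (0.738)^2 = 0.544644.
  gamma(0) = 4 * (1 + 0.544644) = 4 * 1.544644 = 6.178576, which rounds to 6.1786.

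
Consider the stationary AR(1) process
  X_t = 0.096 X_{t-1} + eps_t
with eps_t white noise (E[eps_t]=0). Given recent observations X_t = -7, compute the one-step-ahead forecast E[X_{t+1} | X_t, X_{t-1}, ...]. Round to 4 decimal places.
E[X_{t+1} \mid \mathcal F_t] = -0.6720

For an AR(p) model X_t = c + sum_i phi_i X_{t-i} + eps_t, the
one-step-ahead conditional mean is
  E[X_{t+1} | X_t, ...] = c + sum_i phi_i X_{t+1-i}.
Substitute known values:
  E[X_{t+1} | ...] = (0.096) * (-7)
                   = -0.6720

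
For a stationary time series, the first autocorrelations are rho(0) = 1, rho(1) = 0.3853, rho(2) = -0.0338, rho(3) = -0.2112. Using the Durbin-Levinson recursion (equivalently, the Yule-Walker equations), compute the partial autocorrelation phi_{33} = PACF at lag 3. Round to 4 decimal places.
\phi_{33} = -0.1390

The PACF at lag k is phi_{kk}, the last component of the solution
to the Yule-Walker system G_k phi = r_k where
  (G_k)_{ij} = rho(|i - j|), (r_k)_i = rho(i), i,j = 1..k.
Equivalently, Durbin-Levinson gives phi_{kk} iteratively:
  phi_{11} = rho(1)
  phi_{kk} = [rho(k) - sum_{j=1..k-1} phi_{k-1,j} rho(k-j)]
            / [1 - sum_{j=1..k-1} phi_{k-1,j} rho(j)],
  phi_{k,j} = phi_{k-1,j} - phi_{kk} phi_{k-1,k-j},  j = 1..k-1.
Step k = 1:
  phi_11 = rho(1) = 0.3853.
Step k = 2:
  phi_22 = [rho(2) - phi_11 rho(1)] / [1 - phi_11 rho(1)] = [-0.0338 - (0.3853)(0.3853)] / [1 - (0.3853)(0.3853)]
         = -0.18225609 / 0.85154391 = -0.21403.
  Update: phi_21 = phi_11 - phi_22 phi_11 = 0.3853 - (-0.21403)(0.3853) = 0.467766.
Step k = 3:
  phi_33 = [rho(3) - phi_21 rho(2) - phi_22 rho(1)] / [1 - phi_21 rho(1) - phi_22 rho(2)]
    numerator   = -0.2112 - (0.467766)(-0.0338) - (-0.21403)(0.3853) = -0.11292369
    denominator = 1 - (0.467766)(0.3853) - (-0.21403)(-0.0338) = 0.81253561
  phi_33 = -0.11292369 / 0.81253561 = -0.139.
Therefore phi_{33} = -0.1390.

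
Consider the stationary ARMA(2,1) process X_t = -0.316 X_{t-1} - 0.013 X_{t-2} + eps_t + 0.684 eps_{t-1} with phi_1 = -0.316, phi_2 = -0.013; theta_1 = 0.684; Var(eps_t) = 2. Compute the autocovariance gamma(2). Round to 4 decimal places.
\gamma(2) = -0.2293

Multiply the model equation by X_{t-k} and take expectations. With theta_0 = psi_0 = 1 and psi_j the MA(infinity) weights, this gives
  gamma(k) - sum_i phi_i gamma(k-i) = c_k,
  c_k = sigma^2 * sum_{j=k..q} theta_j psi_{j-k}   (c_k = 0 for k > q),
using gamma(-m) = gamma(m).
psi-weights needed (psi_j = theta_j + sum_i phi_i psi_{j-i}):
  psi_1 = theta_1 + phi_1 = 0.684 + (-0.316) = 0.368
Right-hand sides:
  c_0 = sigma^2 (1 + theta_1 psi_1) = 2 * (1 + (0.684)(0.368)) = 2 * 1.251712 = 2.503424
  c_1 = sigma^2 theta_1 = 2 * (0.684) = 1.368
  c_2 = 0
Equations for k = 0, 1, 2 (AR order 2, c_2 = 0):
  (E0) gamma(0) = phi_1 gamma(1) + phi_2 gamma(2) + c_0
  (E1) gamma(1) = phi_1 gamma(0) + phi_2 gamma(1) + c_1
  (E2) gamma(2) = phi_1 gamma(1) + phi_2 gamma(0)
From (E1): gamma(1) = A gamma(0) + B with
  A = phi_1 / (1 - phi_2) = -0.316 / 1.013 = -0.311945,   B = c_1 / (1 - phi_2) = 1.368 / 1.013 = 1.350444.
Insert (E2) into (E0): gamma(0) (1 - phi_2^2) = phi_1 (1 + phi_2) gamma(1) + c_0.
  phi_1 (1 + phi_2) = (-0.316)(0.987) = -0.311892,   1 - phi_2^2 = 0.999831.
Replace gamma(1) by A gamma(0) + B and collect gamma(0):
  gamma(0) [0.999831 - (-0.311892)(-0.311945)] = (-0.311892)(1.350444) + 2.503424
  gamma(0) * 0.902538 = 2.082231
  gamma(0) = 2.082231 / 0.902538 = 2.307084.
  gamma(1) = A gamma(0) + B = (-0.311945)(2.307084) + (1.350444) = 0.630761.
  gamma(2) = phi_1 gamma(1) + phi_2 gamma(0) = (-0.316)(0.630761) + (-0.013)(2.307084) = -0.229313.
Therefore gamma(2) = -0.2293 (to 4 decimal places).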